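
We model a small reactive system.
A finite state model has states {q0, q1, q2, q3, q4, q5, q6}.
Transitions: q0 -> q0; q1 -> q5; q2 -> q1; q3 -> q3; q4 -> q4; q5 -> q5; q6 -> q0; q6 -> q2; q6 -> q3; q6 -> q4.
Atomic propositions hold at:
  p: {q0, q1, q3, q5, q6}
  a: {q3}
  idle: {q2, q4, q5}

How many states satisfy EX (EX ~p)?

Sat(~p) = {q2, q4}
Sat(EX ~p) = {s : some successor in {q2, q4}} = {q4, q6}
Sat(EX (EX ~p)) = {s : some successor in {q4, q6}} = {q4, q6}
|Sat(EX (EX ~p))| = |{q4, q6}| = 2.

2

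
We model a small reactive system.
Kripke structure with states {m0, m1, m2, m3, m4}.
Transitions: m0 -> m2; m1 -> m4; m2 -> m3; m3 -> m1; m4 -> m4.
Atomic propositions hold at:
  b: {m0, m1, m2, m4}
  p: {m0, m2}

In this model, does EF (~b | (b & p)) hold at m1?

No

Sat(~b) = {m3}
Sat(b & p) = {m0, m2}
Sat(~b | (b & p)) = {m0, m2, m3}
EF (~b | (b & p)): least fixpoint, start Z0 = {m0, m2, m3}, add states with some successor in Z. Already a fixed point.
Sat(EF (~b | (b & p))) = {m0, m2, m3}
m1 ∉ Sat(EF (~b | (b & p))) = {m0, m2, m3}, so the formula does not hold at m1.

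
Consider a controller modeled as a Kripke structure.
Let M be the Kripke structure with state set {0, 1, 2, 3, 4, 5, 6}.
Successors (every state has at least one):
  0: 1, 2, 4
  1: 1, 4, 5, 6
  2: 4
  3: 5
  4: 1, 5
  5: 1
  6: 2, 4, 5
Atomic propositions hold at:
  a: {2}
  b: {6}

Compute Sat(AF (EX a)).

{0, 6}

Sat(EX a) = {s : some successor in {2}} = {0, 6}
AF (EX a): least fixpoint, start Z0 = {0, 6}, add states with every successor in Z. Already a fixed point.
Sat(AF (EX a)) = {0, 6}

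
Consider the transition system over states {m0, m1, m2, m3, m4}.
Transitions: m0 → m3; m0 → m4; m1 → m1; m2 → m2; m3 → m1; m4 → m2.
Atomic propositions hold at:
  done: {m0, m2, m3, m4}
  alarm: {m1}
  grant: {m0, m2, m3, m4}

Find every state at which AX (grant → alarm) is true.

Sat(grant → alarm) = {m1}
Sat(AX (grant → alarm)) = {s : every successor in {m1}} = {m1, m3}

{m1, m3}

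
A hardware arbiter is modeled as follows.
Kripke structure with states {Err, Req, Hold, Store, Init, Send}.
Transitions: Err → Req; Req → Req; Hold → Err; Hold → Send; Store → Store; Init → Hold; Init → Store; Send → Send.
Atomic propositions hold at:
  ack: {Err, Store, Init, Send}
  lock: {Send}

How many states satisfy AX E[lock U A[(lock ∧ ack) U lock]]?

1

Sat(lock ∧ ack) = {Send}
A[(lock ∧ ack) U lock]: least fixpoint, start Z0 = Sat(lock) = {Send}, add states in Sat(lock ∧ ack) with every successor in Z. Already a fixed point.
Sat(A[(lock ∧ ack) U lock]) = {Send}
E[lock U A[(lock ∧ ack) U lock]]: least fixpoint, start Z0 = Sat(A[(lock ∧ ack) U lock]) = {Send}, add states in Sat(lock) with some successor in Z. Already a fixed point.
Sat(E[lock U A[(lock ∧ ack) U lock]]) = {Send}
Sat(AX E[lock U A[(lock ∧ ack) U lock]]) = {s : every successor in {Send}} = {Send}
|Sat(AX E[lock U A[(lock ∧ ack) U lock]])| = |{Send}| = 1.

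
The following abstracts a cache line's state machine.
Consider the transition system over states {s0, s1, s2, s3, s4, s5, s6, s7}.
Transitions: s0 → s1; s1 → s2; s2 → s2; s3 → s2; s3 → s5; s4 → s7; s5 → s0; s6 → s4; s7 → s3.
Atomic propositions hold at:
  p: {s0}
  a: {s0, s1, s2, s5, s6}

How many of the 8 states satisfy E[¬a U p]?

1

Sat(¬a) = {s3, s4, s7}
E[¬a U p]: least fixpoint, start Z0 = Sat(p) = {s0}, add states in Sat(¬a) with some successor in Z. Already a fixed point.
Sat(E[¬a U p]) = {s0}
|Sat(E[¬a U p])| = |{s0}| = 1.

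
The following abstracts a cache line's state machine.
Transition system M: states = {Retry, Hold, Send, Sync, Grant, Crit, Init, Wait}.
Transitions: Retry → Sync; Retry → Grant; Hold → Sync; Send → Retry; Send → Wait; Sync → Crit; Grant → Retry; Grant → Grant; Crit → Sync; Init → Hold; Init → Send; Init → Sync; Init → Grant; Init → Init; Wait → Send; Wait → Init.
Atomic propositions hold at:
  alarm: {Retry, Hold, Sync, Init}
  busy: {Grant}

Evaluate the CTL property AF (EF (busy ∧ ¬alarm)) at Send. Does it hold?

Yes

Sat(¬alarm) = {Send, Grant, Crit, Wait}
Sat(busy ∧ ¬alarm) = {Grant}
EF (busy ∧ ¬alarm): least fixpoint, start Z0 = {Grant}, add states with some successor in Z. Z1 = {Retry, Grant, Init}; Z2 = {Retry, Send, Grant, Init, Wait}; fixed.
Sat(EF (busy ∧ ¬alarm)) = {Retry, Send, Grant, Init, Wait}
AF (EF (busy ∧ ¬alarm)): least fixpoint, start Z0 = {Retry, Send, Grant, Init, Wait}, add states with every successor in Z. Already a fixed point.
Sat(AF (EF (busy ∧ ¬alarm))) = {Retry, Send, Grant, Init, Wait}
Send ∈ Sat(AF (EF (busy ∧ ¬alarm))) = {Retry, Send, Grant, Init, Wait}, so the formula holds at Send.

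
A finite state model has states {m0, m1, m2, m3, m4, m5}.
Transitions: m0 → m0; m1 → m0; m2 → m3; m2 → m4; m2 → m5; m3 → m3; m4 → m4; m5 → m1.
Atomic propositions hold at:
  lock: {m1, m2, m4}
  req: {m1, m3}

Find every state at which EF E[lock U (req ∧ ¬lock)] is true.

{m2, m3}

Sat(¬lock) = {m0, m3, m5}
Sat(req ∧ ¬lock) = {m3}
E[lock U (req ∧ ¬lock)]: least fixpoint, start Z0 = Sat((req ∧ ¬lock)) = {m3}, add states in Sat(lock) with some successor in Z. Z1 = {m2, m3}; fixed.
Sat(E[lock U (req ∧ ¬lock)]) = {m2, m3}
EF E[lock U (req ∧ ¬lock)]: least fixpoint, start Z0 = {m2, m3}, add states with some successor in Z. Already a fixed point.
Sat(EF E[lock U (req ∧ ¬lock)]) = {m2, m3}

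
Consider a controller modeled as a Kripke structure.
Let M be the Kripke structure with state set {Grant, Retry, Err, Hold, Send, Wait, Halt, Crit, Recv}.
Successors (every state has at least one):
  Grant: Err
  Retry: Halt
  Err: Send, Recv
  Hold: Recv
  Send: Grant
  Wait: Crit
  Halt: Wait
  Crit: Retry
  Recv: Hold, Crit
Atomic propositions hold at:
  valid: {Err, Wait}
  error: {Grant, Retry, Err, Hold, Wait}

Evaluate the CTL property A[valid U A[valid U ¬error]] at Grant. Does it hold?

No

Sat(¬error) = {Send, Halt, Crit, Recv}
A[valid U ¬error]: least fixpoint, start Z0 = Sat(¬error) = {Send, Halt, Crit, Recv}, add states in Sat(valid) with every successor in Z. Z1 = {Err, Send, Wait, Halt, Crit, Recv}; fixed.
Sat(A[valid U ¬error]) = {Err, Send, Wait, Halt, Crit, Recv}
A[valid U A[valid U ¬error]]: least fixpoint, start Z0 = Sat(A[valid U ¬error]) = {Err, Send, Wait, Halt, Crit, Recv}, add states in Sat(valid) with every successor in Z. Already a fixed point.
Sat(A[valid U A[valid U ¬error]]) = {Err, Send, Wait, Halt, Crit, Recv}
Grant ∉ Sat(A[valid U A[valid U ¬error]]) = {Err, Send, Wait, Halt, Crit, Recv}, so the formula does not hold at Grant.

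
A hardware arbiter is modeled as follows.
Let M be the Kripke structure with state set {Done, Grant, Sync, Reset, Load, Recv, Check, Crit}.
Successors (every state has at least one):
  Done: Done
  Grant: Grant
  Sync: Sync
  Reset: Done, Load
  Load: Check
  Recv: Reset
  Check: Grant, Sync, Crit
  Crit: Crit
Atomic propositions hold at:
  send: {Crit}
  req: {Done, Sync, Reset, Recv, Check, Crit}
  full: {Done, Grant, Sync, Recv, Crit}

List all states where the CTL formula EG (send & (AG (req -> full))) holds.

{Crit}

Sat(req -> full) = {Done, Grant, Sync, Load, Recv, Crit}
AG (req -> full): greatest fixpoint, start Z0 = {Done, Grant, Sync, Load, Recv, Crit}, keep only states in Sat with every successor in Z. Z1 = {Done, Grant, Sync, Crit}; fixed.
Sat(AG (req -> full)) = {Done, Grant, Sync, Crit}
Sat(send & (AG (req -> full))) = {Crit}
EG (send & (AG (req -> full))): greatest fixpoint, start Z0 = {Crit}, keep only states in Sat with some successor in Z. Already a fixed point.
Sat(EG (send & (AG (req -> full)))) = {Crit}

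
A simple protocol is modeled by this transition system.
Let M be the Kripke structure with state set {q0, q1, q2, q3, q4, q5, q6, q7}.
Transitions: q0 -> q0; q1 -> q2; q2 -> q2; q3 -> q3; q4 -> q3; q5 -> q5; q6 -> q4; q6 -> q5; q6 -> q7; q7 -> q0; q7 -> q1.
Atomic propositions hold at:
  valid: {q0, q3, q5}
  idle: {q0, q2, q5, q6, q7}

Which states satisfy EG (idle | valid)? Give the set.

Sat(idle | valid) = {q0, q2, q3, q5, q6, q7}
EG (idle | valid): greatest fixpoint, start Z0 = {q0, q2, q3, q5, q6, q7}, keep only states in Sat with some successor in Z. Already a fixed point.
Sat(EG (idle | valid)) = {q0, q2, q3, q5, q6, q7}

{q0, q2, q3, q5, q6, q7}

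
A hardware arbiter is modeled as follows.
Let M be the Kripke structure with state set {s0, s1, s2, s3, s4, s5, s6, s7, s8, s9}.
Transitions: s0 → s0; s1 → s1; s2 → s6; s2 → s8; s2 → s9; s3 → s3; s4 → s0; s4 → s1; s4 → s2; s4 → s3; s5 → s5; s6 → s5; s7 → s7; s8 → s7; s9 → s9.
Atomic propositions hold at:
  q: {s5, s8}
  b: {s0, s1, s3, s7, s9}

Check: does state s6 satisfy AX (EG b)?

EG b: greatest fixpoint, start Z0 = {s0, s1, s3, s7, s9}, keep only states in Sat with some successor in Z. Already a fixed point.
Sat(EG b) = {s0, s1, s3, s7, s9}
Sat(AX (EG b)) = {s : every successor in {s0, s1, s3, s7, s9}} = {s0, s1, s3, s7, s8, s9}
s6 ∉ Sat(AX (EG b)) = {s0, s1, s3, s7, s8, s9}, so the formula does not hold at s6.

No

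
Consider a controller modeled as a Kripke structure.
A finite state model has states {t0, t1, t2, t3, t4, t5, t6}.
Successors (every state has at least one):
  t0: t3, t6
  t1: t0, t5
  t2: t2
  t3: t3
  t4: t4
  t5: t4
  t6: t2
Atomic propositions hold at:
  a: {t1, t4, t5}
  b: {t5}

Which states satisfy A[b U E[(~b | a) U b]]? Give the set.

Sat(~b) = {t0, t1, t2, t3, t4, t6}
Sat(~b | a) = {t0, t1, t2, t3, t4, t5, t6}
E[(~b | a) U b]: least fixpoint, start Z0 = Sat(b) = {t5}, add states in Sat(~b | a) with some successor in Z. Z1 = {t1, t5}; fixed.
Sat(E[(~b | a) U b]) = {t1, t5}
A[b U E[(~b | a) U b]]: least fixpoint, start Z0 = Sat(E[(~b | a) U b]) = {t1, t5}, add states in Sat(b) with every successor in Z. Already a fixed point.
Sat(A[b U E[(~b | a) U b]]) = {t1, t5}

{t1, t5}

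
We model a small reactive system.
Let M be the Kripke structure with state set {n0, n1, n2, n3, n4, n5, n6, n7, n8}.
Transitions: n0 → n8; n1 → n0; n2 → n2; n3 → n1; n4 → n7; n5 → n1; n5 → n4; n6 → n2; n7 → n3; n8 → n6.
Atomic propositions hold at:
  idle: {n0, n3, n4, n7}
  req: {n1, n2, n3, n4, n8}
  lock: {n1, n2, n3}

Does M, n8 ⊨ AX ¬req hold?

Sat(¬req) = {n0, n5, n6, n7}
Sat(AX ¬req) = {s : every successor in {n0, n5, n6, n7}} = {n1, n4, n8}
n8 ∈ Sat(AX ¬req) = {n1, n4, n8}, so the formula holds at n8.

Yes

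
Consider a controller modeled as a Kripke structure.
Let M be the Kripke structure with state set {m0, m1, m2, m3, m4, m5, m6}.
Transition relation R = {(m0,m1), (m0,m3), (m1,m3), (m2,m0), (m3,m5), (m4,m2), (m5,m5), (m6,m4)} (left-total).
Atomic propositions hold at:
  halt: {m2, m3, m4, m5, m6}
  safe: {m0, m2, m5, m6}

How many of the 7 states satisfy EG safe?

1

EG safe: greatest fixpoint, start Z0 = {m0, m2, m5, m6}, keep only states in Sat with some successor in Z. Z1 = {m2, m5}; Z2 = {m5}; fixed.
Sat(EG safe) = {m5}
|Sat(EG safe)| = |{m5}| = 1.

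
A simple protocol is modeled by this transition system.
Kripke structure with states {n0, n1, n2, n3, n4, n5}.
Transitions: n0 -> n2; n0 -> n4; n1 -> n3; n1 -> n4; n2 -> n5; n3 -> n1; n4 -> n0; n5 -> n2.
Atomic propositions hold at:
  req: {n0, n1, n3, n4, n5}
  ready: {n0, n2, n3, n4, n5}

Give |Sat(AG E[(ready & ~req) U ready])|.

4

Sat(~req) = {n2}
Sat(ready & ~req) = {n2}
E[(ready & ~req) U ready]: least fixpoint, start Z0 = Sat(ready) = {n0, n2, n3, n4, n5}, add states in Sat(ready & ~req) with some successor in Z. Already a fixed point.
Sat(E[(ready & ~req) U ready]) = {n0, n2, n3, n4, n5}
AG E[(ready & ~req) U ready]: greatest fixpoint, start Z0 = {n0, n2, n3, n4, n5}, keep only states in Sat with every successor in Z. Z1 = {n0, n2, n4, n5}; fixed.
Sat(AG E[(ready & ~req) U ready]) = {n0, n2, n4, n5}
|Sat(AG E[(ready & ~req) U ready])| = |{n0, n2, n4, n5}| = 4.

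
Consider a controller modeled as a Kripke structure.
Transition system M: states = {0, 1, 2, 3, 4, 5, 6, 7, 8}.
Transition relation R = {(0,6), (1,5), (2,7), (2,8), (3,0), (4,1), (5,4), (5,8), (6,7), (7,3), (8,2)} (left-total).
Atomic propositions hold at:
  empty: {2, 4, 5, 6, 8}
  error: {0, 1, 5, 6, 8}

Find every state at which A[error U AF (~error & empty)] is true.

{1, 2, 4, 5, 8}

Sat(~error) = {2, 3, 4, 7}
Sat(~error & empty) = {2, 4}
AF (~error & empty): least fixpoint, start Z0 = {2, 4}, add states with every successor in Z. Z1 = {2, 4, 8}; Z2 = {2, 4, 5, 8}; Z3 = {1, 2, 4, 5, 8}; fixed.
Sat(AF (~error & empty)) = {1, 2, 4, 5, 8}
A[error U AF (~error & empty)]: least fixpoint, start Z0 = Sat(AF (~error & empty)) = {1, 2, 4, 5, 8}, add states in Sat(error) with every successor in Z. Already a fixed point.
Sat(A[error U AF (~error & empty)]) = {1, 2, 4, 5, 8}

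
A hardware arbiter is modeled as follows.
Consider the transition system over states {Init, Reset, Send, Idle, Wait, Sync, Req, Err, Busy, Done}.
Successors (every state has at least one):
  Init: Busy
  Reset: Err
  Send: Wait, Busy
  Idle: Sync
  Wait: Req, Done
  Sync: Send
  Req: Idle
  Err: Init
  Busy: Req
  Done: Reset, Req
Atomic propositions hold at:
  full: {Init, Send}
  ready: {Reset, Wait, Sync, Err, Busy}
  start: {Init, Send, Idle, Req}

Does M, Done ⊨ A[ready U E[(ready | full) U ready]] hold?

Sat(ready | full) = {Init, Reset, Send, Wait, Sync, Err, Busy}
E[(ready | full) U ready]: least fixpoint, start Z0 = Sat(ready) = {Reset, Wait, Sync, Err, Busy}, add states in Sat(ready | full) with some successor in Z. Z1 = {Init, Reset, Send, Wait, Sync, Err, Busy}; fixed.
Sat(E[(ready | full) U ready]) = {Init, Reset, Send, Wait, Sync, Err, Busy}
A[ready U E[(ready | full) U ready]]: least fixpoint, start Z0 = Sat(E[(ready | full) U ready]) = {Init, Reset, Send, Wait, Sync, Err, Busy}, add states in Sat(ready) with every successor in Z. Already a fixed point.
Sat(A[ready U E[(ready | full) U ready]]) = {Init, Reset, Send, Wait, Sync, Err, Busy}
Done ∉ Sat(A[ready U E[(ready | full) U ready]]) = {Init, Reset, Send, Wait, Sync, Err, Busy}, so the formula does not hold at Done.

No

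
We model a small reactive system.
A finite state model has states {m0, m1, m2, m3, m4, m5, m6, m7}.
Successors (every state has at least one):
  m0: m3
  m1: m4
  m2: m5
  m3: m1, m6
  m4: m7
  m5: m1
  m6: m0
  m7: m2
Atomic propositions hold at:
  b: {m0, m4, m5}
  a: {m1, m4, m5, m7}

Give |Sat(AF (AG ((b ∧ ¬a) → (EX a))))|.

Sat(¬a) = {m0, m2, m3, m6}
Sat(b ∧ ¬a) = {m0}
Sat(EX a) = {s : some successor in {m1, m4, m5, m7}} = {m1, m2, m3, m4, m5}
Sat((b ∧ ¬a) → (EX a)) = {m1, m2, m3, m4, m5, m6, m7}
AG ((b ∧ ¬a) → (EX a)): greatest fixpoint, start Z0 = {m1, m2, m3, m4, m5, m6, m7}, keep only states in Sat with every successor in Z. Z1 = {m1, m2, m3, m4, m5, m7}; Z2 = {m1, m2, m4, m5, m7}; fixed.
Sat(AG ((b ∧ ¬a) → (EX a))) = {m1, m2, m4, m5, m7}
AF (AG ((b ∧ ¬a) → (EX a))): least fixpoint, start Z0 = {m1, m2, m4, m5, m7}, add states with every successor in Z. Already a fixed point.
Sat(AF (AG ((b ∧ ¬a) → (EX a)))) = {m1, m2, m4, m5, m7}
|Sat(AF (AG ((b ∧ ¬a) → (EX a))))| = |{m1, m2, m4, m5, m7}| = 5.

5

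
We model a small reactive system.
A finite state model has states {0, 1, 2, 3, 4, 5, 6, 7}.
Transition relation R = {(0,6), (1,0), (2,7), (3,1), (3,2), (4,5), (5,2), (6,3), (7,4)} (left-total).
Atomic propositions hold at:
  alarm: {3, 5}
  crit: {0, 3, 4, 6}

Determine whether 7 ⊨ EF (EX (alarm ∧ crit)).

No

Sat(alarm ∧ crit) = {3}
Sat(EX (alarm ∧ crit)) = {s : some successor in {3}} = {6}
EF (EX (alarm ∧ crit)): least fixpoint, start Z0 = {6}, add states with some successor in Z. Z1 = {0, 6}; Z2 = {0, 1, 6}; Z3 = {0, 1, 3, 6}; fixed.
Sat(EF (EX (alarm ∧ crit))) = {0, 1, 3, 6}
7 ∉ Sat(EF (EX (alarm ∧ crit))) = {0, 1, 3, 6}, so the formula does not hold at 7.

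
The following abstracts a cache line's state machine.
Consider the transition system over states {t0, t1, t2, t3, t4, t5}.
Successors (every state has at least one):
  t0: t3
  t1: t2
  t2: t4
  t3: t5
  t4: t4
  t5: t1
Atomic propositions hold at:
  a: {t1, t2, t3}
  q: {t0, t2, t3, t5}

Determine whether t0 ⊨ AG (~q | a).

Sat(~q) = {t1, t4}
Sat(~q | a) = {t1, t2, t3, t4}
AG (~q | a): greatest fixpoint, start Z0 = {t1, t2, t3, t4}, keep only states in Sat with every successor in Z. Z1 = {t1, t2, t4}; fixed.
Sat(AG (~q | a)) = {t1, t2, t4}
t0 ∉ Sat(AG (~q | a)) = {t1, t2, t4}, so the formula does not hold at t0.

No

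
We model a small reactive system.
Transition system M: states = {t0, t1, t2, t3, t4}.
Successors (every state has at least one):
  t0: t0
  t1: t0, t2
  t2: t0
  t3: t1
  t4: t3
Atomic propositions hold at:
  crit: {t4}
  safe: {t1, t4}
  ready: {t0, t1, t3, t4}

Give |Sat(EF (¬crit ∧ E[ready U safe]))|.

Sat(¬crit) = {t0, t1, t2, t3}
E[ready U safe]: least fixpoint, start Z0 = Sat(safe) = {t1, t4}, add states in Sat(ready) with some successor in Z. Z1 = {t1, t3, t4}; fixed.
Sat(E[ready U safe]) = {t1, t3, t4}
Sat(¬crit ∧ E[ready U safe]) = {t1, t3}
EF (¬crit ∧ E[ready U safe]): least fixpoint, start Z0 = {t1, t3}, add states with some successor in Z. Z1 = {t1, t3, t4}; fixed.
Sat(EF (¬crit ∧ E[ready U safe])) = {t1, t3, t4}
|Sat(EF (¬crit ∧ E[ready U safe]))| = |{t1, t3, t4}| = 3.

3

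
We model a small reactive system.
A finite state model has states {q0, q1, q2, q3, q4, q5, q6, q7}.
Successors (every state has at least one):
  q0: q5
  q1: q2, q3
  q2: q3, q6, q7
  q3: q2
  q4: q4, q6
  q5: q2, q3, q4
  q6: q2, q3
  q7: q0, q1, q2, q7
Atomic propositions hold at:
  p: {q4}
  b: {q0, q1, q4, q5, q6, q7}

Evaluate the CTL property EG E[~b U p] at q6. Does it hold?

Sat(~b) = {q2, q3}
E[~b U p]: least fixpoint, start Z0 = Sat(p) = {q4}, add states in Sat(~b) with some successor in Z. Already a fixed point.
Sat(E[~b U p]) = {q4}
EG E[~b U p]: greatest fixpoint, start Z0 = {q4}, keep only states in Sat with some successor in Z. Already a fixed point.
Sat(EG E[~b U p]) = {q4}
q6 ∉ Sat(EG E[~b U p]) = {q4}, so the formula does not hold at q6.

No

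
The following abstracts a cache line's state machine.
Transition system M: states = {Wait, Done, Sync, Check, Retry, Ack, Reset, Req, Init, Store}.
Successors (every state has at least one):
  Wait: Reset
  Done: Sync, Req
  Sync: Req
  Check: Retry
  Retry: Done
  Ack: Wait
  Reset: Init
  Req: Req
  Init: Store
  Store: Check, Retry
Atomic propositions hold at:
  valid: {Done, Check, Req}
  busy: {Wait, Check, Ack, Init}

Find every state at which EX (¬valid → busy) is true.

Sat(¬valid) = {Wait, Sync, Retry, Ack, Reset, Init, Store}
Sat(¬valid → busy) = {Wait, Done, Check, Ack, Req, Init}
Sat(EX (¬valid → busy)) = {s : some successor in {Wait, Done, Check, Ack, Req, Init}} = {Done, Sync, Retry, Ack, Reset, Req, Store}

{Done, Sync, Retry, Ack, Reset, Req, Store}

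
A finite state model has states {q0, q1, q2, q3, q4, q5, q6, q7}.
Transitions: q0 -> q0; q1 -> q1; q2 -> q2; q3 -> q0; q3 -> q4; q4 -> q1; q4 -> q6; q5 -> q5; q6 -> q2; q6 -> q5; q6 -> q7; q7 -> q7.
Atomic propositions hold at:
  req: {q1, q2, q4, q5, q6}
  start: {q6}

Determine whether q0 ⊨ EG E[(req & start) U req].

Sat(req & start) = {q6}
E[(req & start) U req]: least fixpoint, start Z0 = Sat(req) = {q1, q2, q4, q5, q6}, add states in Sat(req & start) with some successor in Z. Already a fixed point.
Sat(E[(req & start) U req]) = {q1, q2, q4, q5, q6}
EG E[(req & start) U req]: greatest fixpoint, start Z0 = {q1, q2, q4, q5, q6}, keep only states in Sat with some successor in Z. Already a fixed point.
Sat(EG E[(req & start) U req]) = {q1, q2, q4, q5, q6}
q0 ∉ Sat(EG E[(req & start) U req]) = {q1, q2, q4, q5, q6}, so the formula does not hold at q0.

No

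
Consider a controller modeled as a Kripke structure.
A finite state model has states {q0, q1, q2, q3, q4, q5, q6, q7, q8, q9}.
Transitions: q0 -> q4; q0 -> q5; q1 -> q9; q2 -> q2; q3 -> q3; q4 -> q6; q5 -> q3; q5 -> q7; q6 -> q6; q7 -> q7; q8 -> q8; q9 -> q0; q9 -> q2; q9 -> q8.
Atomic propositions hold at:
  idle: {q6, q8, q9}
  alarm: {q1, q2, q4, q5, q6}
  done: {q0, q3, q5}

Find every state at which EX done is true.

{q0, q3, q5, q9}

Sat(EX done) = {s : some successor in {q0, q3, q5}} = {q0, q3, q5, q9}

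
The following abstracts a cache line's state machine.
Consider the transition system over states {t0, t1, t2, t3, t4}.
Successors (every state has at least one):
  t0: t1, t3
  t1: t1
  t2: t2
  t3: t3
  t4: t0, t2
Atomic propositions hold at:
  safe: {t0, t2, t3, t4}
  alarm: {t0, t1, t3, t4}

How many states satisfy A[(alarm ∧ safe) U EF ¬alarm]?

Sat(alarm ∧ safe) = {t0, t3, t4}
Sat(¬alarm) = {t2}
EF ¬alarm: least fixpoint, start Z0 = {t2}, add states with some successor in Z. Z1 = {t2, t4}; fixed.
Sat(EF ¬alarm) = {t2, t4}
A[(alarm ∧ safe) U EF ¬alarm]: least fixpoint, start Z0 = Sat(EF ¬alarm) = {t2, t4}, add states in Sat(alarm ∧ safe) with every successor in Z. Already a fixed point.
Sat(A[(alarm ∧ safe) U EF ¬alarm]) = {t2, t4}
|Sat(A[(alarm ∧ safe) U EF ¬alarm])| = |{t2, t4}| = 2.

2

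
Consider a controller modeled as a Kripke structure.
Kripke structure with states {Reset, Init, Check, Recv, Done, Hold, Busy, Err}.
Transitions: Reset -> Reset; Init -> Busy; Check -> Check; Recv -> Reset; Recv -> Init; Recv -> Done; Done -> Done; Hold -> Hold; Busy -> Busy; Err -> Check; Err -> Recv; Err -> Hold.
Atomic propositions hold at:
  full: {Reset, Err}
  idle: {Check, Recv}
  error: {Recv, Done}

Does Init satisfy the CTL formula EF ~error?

Yes

Sat(~error) = {Reset, Init, Check, Hold, Busy, Err}
EF ~error: least fixpoint, start Z0 = {Reset, Init, Check, Hold, Busy, Err}, add states with some successor in Z. Z1 = {Reset, Init, Check, Recv, Hold, Busy, Err}; fixed.
Sat(EF ~error) = {Reset, Init, Check, Recv, Hold, Busy, Err}
Init ∈ Sat(EF ~error) = {Reset, Init, Check, Recv, Hold, Busy, Err}, so the formula holds at Init.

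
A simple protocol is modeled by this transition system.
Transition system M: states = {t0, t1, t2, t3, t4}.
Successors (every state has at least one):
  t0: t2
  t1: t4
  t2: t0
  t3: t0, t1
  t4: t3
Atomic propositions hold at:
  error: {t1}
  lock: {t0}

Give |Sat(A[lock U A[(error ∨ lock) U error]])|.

Sat(error ∨ lock) = {t0, t1}
A[(error ∨ lock) U error]: least fixpoint, start Z0 = Sat(error) = {t1}, add states in Sat(error ∨ lock) with every successor in Z. Already a fixed point.
Sat(A[(error ∨ lock) U error]) = {t1}
A[lock U A[(error ∨ lock) U error]]: least fixpoint, start Z0 = Sat(A[(error ∨ lock) U error]) = {t1}, add states in Sat(lock) with every successor in Z. Already a fixed point.
Sat(A[lock U A[(error ∨ lock) U error]]) = {t1}
|Sat(A[lock U A[(error ∨ lock) U error]])| = |{t1}| = 1.

1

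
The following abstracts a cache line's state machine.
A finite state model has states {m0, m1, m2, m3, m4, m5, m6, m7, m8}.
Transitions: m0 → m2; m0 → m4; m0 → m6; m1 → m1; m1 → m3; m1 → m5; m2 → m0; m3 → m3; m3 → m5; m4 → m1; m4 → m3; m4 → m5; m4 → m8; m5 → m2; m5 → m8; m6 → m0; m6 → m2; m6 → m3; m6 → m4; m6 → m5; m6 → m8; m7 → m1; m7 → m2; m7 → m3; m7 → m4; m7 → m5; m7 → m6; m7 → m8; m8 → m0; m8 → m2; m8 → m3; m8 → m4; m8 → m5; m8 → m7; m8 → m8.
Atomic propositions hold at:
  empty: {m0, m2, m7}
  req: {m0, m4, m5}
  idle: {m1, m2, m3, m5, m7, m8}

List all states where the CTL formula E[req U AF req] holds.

{m0, m2, m4, m5}

AF req: least fixpoint, start Z0 = {m0, m4, m5}, add states with every successor in Z. Z1 = {m0, m2, m4, m5}; fixed.
Sat(AF req) = {m0, m2, m4, m5}
E[req U AF req]: least fixpoint, start Z0 = Sat(AF req) = {m0, m2, m4, m5}, add states in Sat(req) with some successor in Z. Already a fixed point.
Sat(E[req U AF req]) = {m0, m2, m4, m5}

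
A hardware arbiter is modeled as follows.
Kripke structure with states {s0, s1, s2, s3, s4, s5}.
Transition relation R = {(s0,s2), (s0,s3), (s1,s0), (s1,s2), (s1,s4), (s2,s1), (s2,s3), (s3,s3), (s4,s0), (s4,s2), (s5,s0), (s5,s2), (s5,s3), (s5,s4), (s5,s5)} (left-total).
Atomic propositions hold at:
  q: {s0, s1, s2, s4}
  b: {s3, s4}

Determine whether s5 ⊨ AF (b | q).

No

Sat(b | q) = {s0, s1, s2, s3, s4}
AF (b | q): least fixpoint, start Z0 = {s0, s1, s2, s3, s4}, add states with every successor in Z. Already a fixed point.
Sat(AF (b | q)) = {s0, s1, s2, s3, s4}
s5 ∉ Sat(AF (b | q)) = {s0, s1, s2, s3, s4}, so the formula does not hold at s5.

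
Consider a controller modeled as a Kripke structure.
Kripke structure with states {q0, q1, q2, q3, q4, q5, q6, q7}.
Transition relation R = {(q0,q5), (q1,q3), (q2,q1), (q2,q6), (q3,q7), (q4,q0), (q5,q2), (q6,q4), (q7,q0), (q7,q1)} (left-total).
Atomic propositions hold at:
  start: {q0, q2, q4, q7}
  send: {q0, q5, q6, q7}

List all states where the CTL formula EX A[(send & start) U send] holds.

{q0, q2, q3, q4, q7}

Sat(send & start) = {q0, q7}
A[(send & start) U send]: least fixpoint, start Z0 = Sat(send) = {q0, q5, q6, q7}, add states in Sat(send & start) with every successor in Z. Already a fixed point.
Sat(A[(send & start) U send]) = {q0, q5, q6, q7}
Sat(EX A[(send & start) U send]) = {s : some successor in {q0, q5, q6, q7}} = {q0, q2, q3, q4, q7}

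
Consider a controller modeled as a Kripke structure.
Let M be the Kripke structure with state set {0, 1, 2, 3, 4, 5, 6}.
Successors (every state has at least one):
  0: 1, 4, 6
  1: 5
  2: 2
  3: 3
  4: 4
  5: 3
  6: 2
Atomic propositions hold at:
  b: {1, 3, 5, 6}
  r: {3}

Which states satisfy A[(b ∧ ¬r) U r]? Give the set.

{1, 3, 5}

Sat(¬r) = {0, 1, 2, 4, 5, 6}
Sat(b ∧ ¬r) = {1, 5, 6}
A[(b ∧ ¬r) U r]: least fixpoint, start Z0 = Sat(r) = {3}, add states in Sat(b ∧ ¬r) with every successor in Z. Z1 = {3, 5}; Z2 = {1, 3, 5}; fixed.
Sat(A[(b ∧ ¬r) U r]) = {1, 3, 5}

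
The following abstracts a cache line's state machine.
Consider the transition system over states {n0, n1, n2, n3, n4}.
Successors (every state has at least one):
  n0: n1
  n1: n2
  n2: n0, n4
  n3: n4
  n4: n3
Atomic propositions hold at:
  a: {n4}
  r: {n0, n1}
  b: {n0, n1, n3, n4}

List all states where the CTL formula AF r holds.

AF r: least fixpoint, start Z0 = {n0, n1}, add states with every successor in Z. Already a fixed point.
Sat(AF r) = {n0, n1}

{n0, n1}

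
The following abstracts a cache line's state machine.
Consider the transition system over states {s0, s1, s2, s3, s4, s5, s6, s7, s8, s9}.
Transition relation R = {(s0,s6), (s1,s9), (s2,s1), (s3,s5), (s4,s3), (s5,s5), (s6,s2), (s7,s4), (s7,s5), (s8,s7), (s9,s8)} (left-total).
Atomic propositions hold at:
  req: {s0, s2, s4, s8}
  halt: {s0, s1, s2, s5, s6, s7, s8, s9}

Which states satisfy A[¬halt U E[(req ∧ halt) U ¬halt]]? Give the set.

{s3, s4}

Sat(¬halt) = {s3, s4}
Sat(req ∧ halt) = {s0, s2, s8}
E[(req ∧ halt) U ¬halt]: least fixpoint, start Z0 = Sat(¬halt) = {s3, s4}, add states in Sat(req ∧ halt) with some successor in Z. Already a fixed point.
Sat(E[(req ∧ halt) U ¬halt]) = {s3, s4}
A[¬halt U E[(req ∧ halt) U ¬halt]]: least fixpoint, start Z0 = Sat(E[(req ∧ halt) U ¬halt]) = {s3, s4}, add states in Sat(¬halt) with every successor in Z. Already a fixed point.
Sat(A[¬halt U E[(req ∧ halt) U ¬halt]]) = {s3, s4}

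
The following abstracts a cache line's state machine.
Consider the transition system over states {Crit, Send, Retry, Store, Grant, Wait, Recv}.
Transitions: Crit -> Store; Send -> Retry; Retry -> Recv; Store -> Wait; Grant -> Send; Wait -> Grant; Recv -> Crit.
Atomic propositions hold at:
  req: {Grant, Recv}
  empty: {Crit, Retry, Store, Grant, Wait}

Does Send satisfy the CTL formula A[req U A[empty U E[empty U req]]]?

E[empty U req]: least fixpoint, start Z0 = Sat(req) = {Grant, Recv}, add states in Sat(empty) with some successor in Z. Z1 = {Retry, Grant, Wait, Recv}; Z2 = {Retry, Store, Grant, Wait, Recv}; Z3 = {Crit, Retry, Store, Grant, Wait, Recv}; fixed.
Sat(E[empty U req]) = {Crit, Retry, Store, Grant, Wait, Recv}
A[empty U E[empty U req]]: least fixpoint, start Z0 = Sat(E[empty U req]) = {Crit, Retry, Store, Grant, Wait, Recv}, add states in Sat(empty) with every successor in Z. Already a fixed point.
Sat(A[empty U E[empty U req]]) = {Crit, Retry, Store, Grant, Wait, Recv}
A[req U A[empty U E[empty U req]]]: least fixpoint, start Z0 = Sat(A[empty U E[empty U req]]) = {Crit, Retry, Store, Grant, Wait, Recv}, add states in Sat(req) with every successor in Z. Already a fixed point.
Sat(A[req U A[empty U E[empty U req]]]) = {Crit, Retry, Store, Grant, Wait, Recv}
Send ∉ Sat(A[req U A[empty U E[empty U req]]]) = {Crit, Retry, Store, Grant, Wait, Recv}, so the formula does not hold at Send.

No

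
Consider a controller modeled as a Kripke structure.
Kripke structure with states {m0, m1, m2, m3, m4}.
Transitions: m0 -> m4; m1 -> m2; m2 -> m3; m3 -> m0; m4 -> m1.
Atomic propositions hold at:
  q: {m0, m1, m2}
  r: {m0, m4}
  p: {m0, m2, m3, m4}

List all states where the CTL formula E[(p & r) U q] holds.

{m0, m1, m2, m4}

Sat(p & r) = {m0, m4}
E[(p & r) U q]: least fixpoint, start Z0 = Sat(q) = {m0, m1, m2}, add states in Sat(p & r) with some successor in Z. Z1 = {m0, m1, m2, m4}; fixed.
Sat(E[(p & r) U q]) = {m0, m1, m2, m4}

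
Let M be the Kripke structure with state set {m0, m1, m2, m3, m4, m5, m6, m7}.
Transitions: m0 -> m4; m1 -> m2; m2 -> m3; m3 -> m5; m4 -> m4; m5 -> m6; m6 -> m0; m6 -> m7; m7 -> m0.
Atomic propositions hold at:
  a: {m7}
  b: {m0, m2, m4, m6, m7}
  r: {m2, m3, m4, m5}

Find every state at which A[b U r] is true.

{m0, m2, m3, m4, m5, m6, m7}

A[b U r]: least fixpoint, start Z0 = Sat(r) = {m2, m3, m4, m5}, add states in Sat(b) with every successor in Z. Z1 = {m0, m2, m3, m4, m5}; Z2 = {m0, m2, m3, m4, m5, m7}; Z3 = {m0, m2, m3, m4, m5, m6, m7}; fixed.
Sat(A[b U r]) = {m0, m2, m3, m4, m5, m6, m7}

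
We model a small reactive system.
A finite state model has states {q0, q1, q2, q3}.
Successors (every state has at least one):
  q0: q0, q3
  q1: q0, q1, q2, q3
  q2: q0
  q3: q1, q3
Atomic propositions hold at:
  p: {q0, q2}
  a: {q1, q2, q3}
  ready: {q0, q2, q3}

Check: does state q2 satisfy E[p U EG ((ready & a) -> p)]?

Yes

Sat(ready & a) = {q2, q3}
Sat((ready & a) -> p) = {q0, q1, q2}
EG ((ready & a) -> p): greatest fixpoint, start Z0 = {q0, q1, q2}, keep only states in Sat with some successor in Z. Already a fixed point.
Sat(EG ((ready & a) -> p)) = {q0, q1, q2}
E[p U EG ((ready & a) -> p)]: least fixpoint, start Z0 = Sat(EG ((ready & a) -> p)) = {q0, q1, q2}, add states in Sat(p) with some successor in Z. Already a fixed point.
Sat(E[p U EG ((ready & a) -> p)]) = {q0, q1, q2}
q2 ∈ Sat(E[p U EG ((ready & a) -> p)]) = {q0, q1, q2}, so the formula holds at q2.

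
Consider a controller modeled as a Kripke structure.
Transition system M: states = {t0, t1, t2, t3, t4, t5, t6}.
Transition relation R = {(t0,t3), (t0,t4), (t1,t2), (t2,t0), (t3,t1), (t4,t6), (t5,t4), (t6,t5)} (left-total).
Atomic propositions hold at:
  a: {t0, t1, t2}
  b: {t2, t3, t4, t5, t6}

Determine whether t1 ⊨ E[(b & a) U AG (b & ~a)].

Sat(b & a) = {t2}
Sat(~a) = {t3, t4, t5, t6}
Sat(b & ~a) = {t3, t4, t5, t6}
AG (b & ~a): greatest fixpoint, start Z0 = {t3, t4, t5, t6}, keep only states in Sat with every successor in Z. Z1 = {t4, t5, t6}; fixed.
Sat(AG (b & ~a)) = {t4, t5, t6}
E[(b & a) U AG (b & ~a)]: least fixpoint, start Z0 = Sat(AG (b & ~a)) = {t4, t5, t6}, add states in Sat(b & a) with some successor in Z. Already a fixed point.
Sat(E[(b & a) U AG (b & ~a)]) = {t4, t5, t6}
t1 ∉ Sat(E[(b & a) U AG (b & ~a)]) = {t4, t5, t6}, so the formula does not hold at t1.

No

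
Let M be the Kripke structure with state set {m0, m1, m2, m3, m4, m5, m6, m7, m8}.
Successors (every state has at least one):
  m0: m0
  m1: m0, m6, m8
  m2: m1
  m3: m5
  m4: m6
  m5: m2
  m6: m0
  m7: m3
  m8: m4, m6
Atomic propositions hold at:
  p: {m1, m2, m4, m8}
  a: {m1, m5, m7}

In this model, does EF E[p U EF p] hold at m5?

Yes

EF p: least fixpoint, start Z0 = {m1, m2, m4, m8}, add states with some successor in Z. Z1 = {m1, m2, m4, m5, m8}; Z2 = {m1, m2, m3, m4, m5, m8}; Z3 = {m1, m2, m3, m4, m5, m7, m8}; fixed.
Sat(EF p) = {m1, m2, m3, m4, m5, m7, m8}
E[p U EF p]: least fixpoint, start Z0 = Sat(EF p) = {m1, m2, m3, m4, m5, m7, m8}, add states in Sat(p) with some successor in Z. Already a fixed point.
Sat(E[p U EF p]) = {m1, m2, m3, m4, m5, m7, m8}
EF E[p U EF p]: least fixpoint, start Z0 = {m1, m2, m3, m4, m5, m7, m8}, add states with some successor in Z. Already a fixed point.
Sat(EF E[p U EF p]) = {m1, m2, m3, m4, m5, m7, m8}
m5 ∈ Sat(EF E[p U EF p]) = {m1, m2, m3, m4, m5, m7, m8}, so the formula holds at m5.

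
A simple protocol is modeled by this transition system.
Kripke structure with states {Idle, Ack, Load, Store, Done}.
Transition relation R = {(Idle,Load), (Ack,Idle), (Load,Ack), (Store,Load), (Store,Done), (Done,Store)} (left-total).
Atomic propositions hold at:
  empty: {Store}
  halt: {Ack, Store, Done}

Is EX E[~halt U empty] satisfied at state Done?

Yes

Sat(~halt) = {Idle, Load}
E[~halt U empty]: least fixpoint, start Z0 = Sat(empty) = {Store}, add states in Sat(~halt) with some successor in Z. Already a fixed point.
Sat(E[~halt U empty]) = {Store}
Sat(EX E[~halt U empty]) = {s : some successor in {Store}} = {Done}
Done ∈ Sat(EX E[~halt U empty]) = {Done}, so the formula holds at Done.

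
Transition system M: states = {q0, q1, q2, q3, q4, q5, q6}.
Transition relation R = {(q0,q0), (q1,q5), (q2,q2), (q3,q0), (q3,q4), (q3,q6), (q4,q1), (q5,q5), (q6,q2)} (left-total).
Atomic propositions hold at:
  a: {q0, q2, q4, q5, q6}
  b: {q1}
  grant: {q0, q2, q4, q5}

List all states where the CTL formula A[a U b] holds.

{q1, q4}

A[a U b]: least fixpoint, start Z0 = Sat(b) = {q1}, add states in Sat(a) with every successor in Z. Z1 = {q1, q4}; fixed.
Sat(A[a U b]) = {q1, q4}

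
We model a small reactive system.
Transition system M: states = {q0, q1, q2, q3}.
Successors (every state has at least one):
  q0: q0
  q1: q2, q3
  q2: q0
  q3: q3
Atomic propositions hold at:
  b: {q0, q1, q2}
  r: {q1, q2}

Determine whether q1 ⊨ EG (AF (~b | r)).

Sat(~b) = {q3}
Sat(~b | r) = {q1, q2, q3}
AF (~b | r): least fixpoint, start Z0 = {q1, q2, q3}, add states with every successor in Z. Already a fixed point.
Sat(AF (~b | r)) = {q1, q2, q3}
EG (AF (~b | r)): greatest fixpoint, start Z0 = {q1, q2, q3}, keep only states in Sat with some successor in Z. Z1 = {q1, q3}; fixed.
Sat(EG (AF (~b | r))) = {q1, q3}
q1 ∈ Sat(EG (AF (~b | r))) = {q1, q3}, so the formula holds at q1.

Yes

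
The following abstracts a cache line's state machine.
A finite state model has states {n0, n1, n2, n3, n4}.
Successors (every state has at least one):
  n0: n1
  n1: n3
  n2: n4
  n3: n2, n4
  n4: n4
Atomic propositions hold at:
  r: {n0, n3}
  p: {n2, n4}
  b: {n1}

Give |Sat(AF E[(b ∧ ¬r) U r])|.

3

Sat(¬r) = {n1, n2, n4}
Sat(b ∧ ¬r) = {n1}
E[(b ∧ ¬r) U r]: least fixpoint, start Z0 = Sat(r) = {n0, n3}, add states in Sat(b ∧ ¬r) with some successor in Z. Z1 = {n0, n1, n3}; fixed.
Sat(E[(b ∧ ¬r) U r]) = {n0, n1, n3}
AF E[(b ∧ ¬r) U r]: least fixpoint, start Z0 = {n0, n1, n3}, add states with every successor in Z. Already a fixed point.
Sat(AF E[(b ∧ ¬r) U r]) = {n0, n1, n3}
|Sat(AF E[(b ∧ ¬r) U r])| = |{n0, n1, n3}| = 3.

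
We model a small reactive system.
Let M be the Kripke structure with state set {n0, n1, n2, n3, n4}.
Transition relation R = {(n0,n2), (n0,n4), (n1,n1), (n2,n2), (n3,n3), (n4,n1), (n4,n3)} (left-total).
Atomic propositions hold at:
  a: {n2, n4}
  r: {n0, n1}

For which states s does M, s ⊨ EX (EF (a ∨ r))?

Sat(a ∨ r) = {n0, n1, n2, n4}
EF (a ∨ r): least fixpoint, start Z0 = {n0, n1, n2, n4}, add states with some successor in Z. Already a fixed point.
Sat(EF (a ∨ r)) = {n0, n1, n2, n4}
Sat(EX (EF (a ∨ r))) = {s : some successor in {n0, n1, n2, n4}} = {n0, n1, n2, n4}

{n0, n1, n2, n4}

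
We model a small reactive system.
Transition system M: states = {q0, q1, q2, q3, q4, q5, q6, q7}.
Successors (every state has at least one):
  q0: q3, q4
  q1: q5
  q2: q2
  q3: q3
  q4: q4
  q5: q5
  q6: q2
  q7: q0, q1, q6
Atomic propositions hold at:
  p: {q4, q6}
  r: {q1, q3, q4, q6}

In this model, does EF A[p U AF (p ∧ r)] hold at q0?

Yes

Sat(p ∧ r) = {q4, q6}
AF (p ∧ r): least fixpoint, start Z0 = {q4, q6}, add states with every successor in Z. Already a fixed point.
Sat(AF (p ∧ r)) = {q4, q6}
A[p U AF (p ∧ r)]: least fixpoint, start Z0 = Sat(AF (p ∧ r)) = {q4, q6}, add states in Sat(p) with every successor in Z. Already a fixed point.
Sat(A[p U AF (p ∧ r)]) = {q4, q6}
EF A[p U AF (p ∧ r)]: least fixpoint, start Z0 = {q4, q6}, add states with some successor in Z. Z1 = {q0, q4, q6, q7}; fixed.
Sat(EF A[p U AF (p ∧ r)]) = {q0, q4, q6, q7}
q0 ∈ Sat(EF A[p U AF (p ∧ r)]) = {q0, q4, q6, q7}, so the formula holds at q0.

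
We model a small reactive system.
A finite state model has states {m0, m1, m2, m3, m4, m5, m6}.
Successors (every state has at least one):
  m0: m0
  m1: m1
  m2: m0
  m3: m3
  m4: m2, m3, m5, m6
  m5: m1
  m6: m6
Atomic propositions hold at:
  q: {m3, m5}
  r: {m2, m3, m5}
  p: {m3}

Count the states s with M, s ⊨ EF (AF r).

AF r: least fixpoint, start Z0 = {m2, m3, m5}, add states with every successor in Z. Already a fixed point.
Sat(AF r) = {m2, m3, m5}
EF (AF r): least fixpoint, start Z0 = {m2, m3, m5}, add states with some successor in Z. Z1 = {m2, m3, m4, m5}; fixed.
Sat(EF (AF r)) = {m2, m3, m4, m5}
|Sat(EF (AF r))| = |{m2, m3, m4, m5}| = 4.

4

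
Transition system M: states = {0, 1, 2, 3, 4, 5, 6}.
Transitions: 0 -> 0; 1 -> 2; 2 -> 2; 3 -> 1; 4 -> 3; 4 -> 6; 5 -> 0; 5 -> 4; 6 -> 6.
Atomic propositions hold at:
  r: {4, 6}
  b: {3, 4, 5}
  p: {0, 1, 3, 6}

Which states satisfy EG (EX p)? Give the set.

{0, 4, 5, 6}

Sat(EX p) = {s : some successor in {0, 1, 3, 6}} = {0, 3, 4, 5, 6}
EG (EX p): greatest fixpoint, start Z0 = {0, 3, 4, 5, 6}, keep only states in Sat with some successor in Z. Z1 = {0, 4, 5, 6}; fixed.
Sat(EG (EX p)) = {0, 4, 5, 6}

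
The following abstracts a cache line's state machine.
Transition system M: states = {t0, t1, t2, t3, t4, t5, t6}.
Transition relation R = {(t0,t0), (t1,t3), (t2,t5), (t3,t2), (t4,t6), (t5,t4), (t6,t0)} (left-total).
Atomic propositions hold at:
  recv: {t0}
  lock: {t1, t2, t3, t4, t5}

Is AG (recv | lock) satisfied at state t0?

Sat(recv | lock) = {t0, t1, t2, t3, t4, t5}
AG (recv | lock): greatest fixpoint, start Z0 = {t0, t1, t2, t3, t4, t5}, keep only states in Sat with every successor in Z. Z1 = {t0, t1, t2, t3, t5}; Z2 = {t0, t1, t2, t3}; Z3 = {t0, t1, t3}; Z4 = {t0, t1}; Z5 = {t0}; fixed.
Sat(AG (recv | lock)) = {t0}
t0 ∈ Sat(AG (recv | lock)) = {t0}, so the formula holds at t0.

Yes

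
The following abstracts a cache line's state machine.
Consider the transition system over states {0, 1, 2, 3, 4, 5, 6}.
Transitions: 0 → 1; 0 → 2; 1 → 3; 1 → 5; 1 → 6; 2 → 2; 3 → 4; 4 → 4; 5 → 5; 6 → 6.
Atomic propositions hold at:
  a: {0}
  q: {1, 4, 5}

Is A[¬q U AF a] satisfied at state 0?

Sat(¬q) = {0, 2, 3, 6}
AF a: least fixpoint, start Z0 = {0}, add states with every successor in Z. Already a fixed point.
Sat(AF a) = {0}
A[¬q U AF a]: least fixpoint, start Z0 = Sat(AF a) = {0}, add states in Sat(¬q) with every successor in Z. Already a fixed point.
Sat(A[¬q U AF a]) = {0}
0 ∈ Sat(A[¬q U AF a]) = {0}, so the formula holds at 0.

Yes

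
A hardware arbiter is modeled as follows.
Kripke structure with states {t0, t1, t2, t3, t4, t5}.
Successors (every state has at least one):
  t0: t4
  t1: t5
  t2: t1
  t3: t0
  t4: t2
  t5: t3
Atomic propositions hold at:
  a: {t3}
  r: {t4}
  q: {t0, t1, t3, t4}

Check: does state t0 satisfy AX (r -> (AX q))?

Sat(AX q) = {s : every successor in {t0, t1, t3, t4}} = {t0, t2, t3, t5}
Sat(r -> (AX q)) = {t0, t1, t2, t3, t5}
Sat(AX (r -> (AX q))) = {s : every successor in {t0, t1, t2, t3, t5}} = {t1, t2, t3, t4, t5}
t0 ∉ Sat(AX (r -> (AX q))) = {t1, t2, t3, t4, t5}, so the formula does not hold at t0.

No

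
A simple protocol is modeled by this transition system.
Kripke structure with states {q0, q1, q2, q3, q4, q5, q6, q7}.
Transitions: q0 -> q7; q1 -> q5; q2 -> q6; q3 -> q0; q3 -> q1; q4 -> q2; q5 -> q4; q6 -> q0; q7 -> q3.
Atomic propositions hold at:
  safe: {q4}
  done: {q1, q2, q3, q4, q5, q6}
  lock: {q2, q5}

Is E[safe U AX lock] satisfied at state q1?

Yes

Sat(AX lock) = {s : every successor in {q2, q5}} = {q1, q4}
E[safe U AX lock]: least fixpoint, start Z0 = Sat(AX lock) = {q1, q4}, add states in Sat(safe) with some successor in Z. Already a fixed point.
Sat(E[safe U AX lock]) = {q1, q4}
q1 ∈ Sat(E[safe U AX lock]) = {q1, q4}, so the formula holds at q1.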